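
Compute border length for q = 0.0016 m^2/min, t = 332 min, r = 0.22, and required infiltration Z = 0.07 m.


L = q*t/((1+r)*Z)
L = 0.0016*332/((1+0.22)*0.07)
L = 0.5312/0.0854

6.2201 m


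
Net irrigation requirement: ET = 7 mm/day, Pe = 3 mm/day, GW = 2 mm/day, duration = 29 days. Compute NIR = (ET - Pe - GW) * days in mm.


Daily deficit = ET - Pe - GW = 7 - 3 - 2 = 2 mm/day
NIR = 2 * 29 = 58 mm

58.0000 mm


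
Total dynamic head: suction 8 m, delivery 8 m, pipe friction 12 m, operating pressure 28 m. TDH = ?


TDH = Hs + Hd + hf + Hp = 8 + 8 + 12 + 28 = 56

56 m


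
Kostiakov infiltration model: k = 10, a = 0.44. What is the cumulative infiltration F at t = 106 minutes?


F = k * t^a = 10 * 106^0.44
F = 10 * 7.782777

77.8278 mm


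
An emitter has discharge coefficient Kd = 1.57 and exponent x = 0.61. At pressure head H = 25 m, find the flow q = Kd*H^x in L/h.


q = Kd * H^x = 1.57 * 25^0.61 = 1.57 * 7.124320

11.1852 L/h


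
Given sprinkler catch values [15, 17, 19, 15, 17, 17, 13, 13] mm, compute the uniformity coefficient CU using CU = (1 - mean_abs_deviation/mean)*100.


mean = 15.750000 mm
MAD = 1.750000 mm
CU = (1 - 1.750000/15.750000)*100

88.8889 %


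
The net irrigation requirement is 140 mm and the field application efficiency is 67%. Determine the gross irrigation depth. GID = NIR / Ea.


Ea = 67% = 0.67
GID = NIR / Ea = 140 / 0.67 = 208.9552 mm

208.9552 mm


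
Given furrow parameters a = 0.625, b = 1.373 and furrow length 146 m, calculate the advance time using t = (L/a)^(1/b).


t = (L/a)^(1/b)
t = (146/0.625)^(1/1.373)
t = 233.600000^(1/1.373)

53.0927 min


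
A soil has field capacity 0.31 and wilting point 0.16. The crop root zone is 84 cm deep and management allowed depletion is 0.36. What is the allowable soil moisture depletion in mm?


SMD = (FC - PWP) * d * MAD * 10
SMD = (0.31 - 0.16) * 84 * 0.36 * 10
SMD = 0.1500 * 84 * 0.36 * 10

45.3600 mm


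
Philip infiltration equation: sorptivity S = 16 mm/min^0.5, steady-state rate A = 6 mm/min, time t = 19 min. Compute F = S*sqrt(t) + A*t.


F = S*sqrt(t) + A*t
F = 16*sqrt(19) + 6*19
F = 16*4.358899 + 114

183.7424 mm


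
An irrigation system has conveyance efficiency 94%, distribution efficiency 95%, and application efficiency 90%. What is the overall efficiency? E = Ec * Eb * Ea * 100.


Ec = 0.94, Eb = 0.95, Ea = 0.9
E = 0.94 * 0.95 * 0.9 * 100 = 80.3700%

80.3700 %


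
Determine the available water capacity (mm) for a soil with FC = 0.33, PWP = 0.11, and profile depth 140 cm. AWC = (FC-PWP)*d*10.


AWC = (FC - PWP) * d * 10
AWC = (0.33 - 0.11) * 140 * 10
AWC = 0.2200 * 140 * 10

308.0000 mm


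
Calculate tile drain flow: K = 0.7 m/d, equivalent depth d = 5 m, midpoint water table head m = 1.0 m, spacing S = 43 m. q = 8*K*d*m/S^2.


q = 8*K*d*m/S^2
q = 8*0.7*5*1.0/43^2
q = 28.0000 / 1849

0.0151 m/d


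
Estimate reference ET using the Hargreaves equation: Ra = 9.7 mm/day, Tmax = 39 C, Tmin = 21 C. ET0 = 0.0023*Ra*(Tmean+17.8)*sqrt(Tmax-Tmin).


Tmean = (Tmax + Tmin)/2 = (39 + 21)/2 = 30.0
ET0 = 0.0023 * 9.7 * (30.0 + 17.8) * sqrt(39 - 21)
ET0 = 0.0023 * 9.7 * 47.8 * 4.242641

4.5244 mm/day


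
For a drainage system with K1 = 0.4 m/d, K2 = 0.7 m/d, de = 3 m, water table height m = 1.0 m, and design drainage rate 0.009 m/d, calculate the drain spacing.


S^2 = 8*K2*de*m/q + 4*K1*m^2/q
S^2 = 8*0.7*3*1.0/0.009 + 4*0.4*1.0^2/0.009
S = sqrt(2044.4444)

45.2155 m


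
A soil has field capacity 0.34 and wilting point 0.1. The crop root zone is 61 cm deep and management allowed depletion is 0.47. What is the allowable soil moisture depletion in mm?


SMD = (FC - PWP) * d * MAD * 10
SMD = (0.34 - 0.1) * 61 * 0.47 * 10
SMD = 0.2400 * 61 * 0.47 * 10

68.8080 mm


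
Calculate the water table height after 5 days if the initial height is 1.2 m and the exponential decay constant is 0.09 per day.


m = m0 * exp(-k*t)
m = 1.2 * exp(-0.09 * 5)
m = 1.2 * exp(-0.4500)

0.7652 m


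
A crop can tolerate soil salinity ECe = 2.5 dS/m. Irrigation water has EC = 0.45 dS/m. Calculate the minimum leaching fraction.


LR = ECiw / (5*ECe - ECiw)
LR = 0.45 / (5*2.5 - 0.45)
LR = 0.45 / 12.0500

0.0373


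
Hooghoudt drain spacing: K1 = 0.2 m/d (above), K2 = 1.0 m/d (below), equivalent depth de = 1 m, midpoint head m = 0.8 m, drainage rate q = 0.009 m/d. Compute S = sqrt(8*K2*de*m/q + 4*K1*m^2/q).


S^2 = 8*K2*de*m/q + 4*K1*m^2/q
S^2 = 8*1.0*1*0.8/0.009 + 4*0.2*0.8^2/0.009
S = sqrt(768.0000)

27.7128 m


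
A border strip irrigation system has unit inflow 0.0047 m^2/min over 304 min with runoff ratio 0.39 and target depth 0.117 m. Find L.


L = q*t/((1+r)*Z)
L = 0.0047*304/((1+0.39)*0.117)
L = 1.4288/0.16263

8.7856 m


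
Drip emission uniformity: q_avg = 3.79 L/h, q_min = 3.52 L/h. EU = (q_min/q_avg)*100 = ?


EU = (q_min/q_avg)*100 = (3.52/3.79)*100 = 92.8760%

92.8760 %


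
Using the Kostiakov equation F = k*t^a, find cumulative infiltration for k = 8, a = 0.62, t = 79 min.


F = k * t^a = 8 * 79^0.62
F = 8 * 15.015120

120.1210 mm


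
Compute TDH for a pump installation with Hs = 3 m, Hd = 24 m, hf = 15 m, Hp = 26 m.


TDH = Hs + Hd + hf + Hp = 3 + 24 + 15 + 26 = 68

68 m


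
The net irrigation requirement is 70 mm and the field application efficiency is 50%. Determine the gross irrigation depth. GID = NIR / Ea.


Ea = 50% = 0.5
GID = NIR / Ea = 70 / 0.5 = 140.0000 mm

140.0000 mm


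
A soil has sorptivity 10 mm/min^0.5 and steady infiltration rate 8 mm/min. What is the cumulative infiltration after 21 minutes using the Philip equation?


F = S*sqrt(t) + A*t
F = 10*sqrt(21) + 8*21
F = 10*4.582576 + 168

213.8258 mm


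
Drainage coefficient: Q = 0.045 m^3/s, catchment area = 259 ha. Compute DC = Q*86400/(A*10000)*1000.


DC = Q * 86400 / (A * 10000) * 1000
DC = 0.045 * 86400 / (259 * 10000) * 1000
DC = 3888000.0000 / 2590000

1.5012 mm/day


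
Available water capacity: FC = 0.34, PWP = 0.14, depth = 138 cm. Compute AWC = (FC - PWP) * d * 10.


AWC = (FC - PWP) * d * 10
AWC = (0.34 - 0.14) * 138 * 10
AWC = 0.2000 * 138 * 10

276.0000 mm


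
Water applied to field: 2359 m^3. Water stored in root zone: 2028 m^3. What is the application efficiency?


Ea = V_root / V_field * 100 = 2028 / 2359 * 100 = 85.9686%

85.9686 %


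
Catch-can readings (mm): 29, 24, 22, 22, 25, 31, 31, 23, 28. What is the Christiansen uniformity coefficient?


mean = 26.111111 mm
MAD = 3.234568 mm
CU = (1 - 3.234568/26.111111)*100

87.6123 %


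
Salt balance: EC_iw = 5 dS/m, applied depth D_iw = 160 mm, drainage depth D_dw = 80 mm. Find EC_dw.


EC_dw = EC_iw * D_iw / D_dw
EC_dw = 5 * 160 / 80
EC_dw = 800 / 80

10.0000 dS/m


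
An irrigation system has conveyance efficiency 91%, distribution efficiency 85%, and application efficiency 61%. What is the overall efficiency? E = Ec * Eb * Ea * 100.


Ec = 0.91, Eb = 0.85, Ea = 0.61
E = 0.91 * 0.85 * 0.61 * 100 = 47.1835%

47.1835 %


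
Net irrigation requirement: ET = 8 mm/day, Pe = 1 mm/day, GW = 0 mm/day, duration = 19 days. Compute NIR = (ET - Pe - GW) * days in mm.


Daily deficit = ET - Pe - GW = 8 - 1 - 0 = 7 mm/day
NIR = 7 * 19 = 133 mm

133.0000 mm


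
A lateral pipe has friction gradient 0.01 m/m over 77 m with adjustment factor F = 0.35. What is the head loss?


hf = J * L * F = 0.01 * 77 * 0.35 = 0.2695 m

0.2695 m


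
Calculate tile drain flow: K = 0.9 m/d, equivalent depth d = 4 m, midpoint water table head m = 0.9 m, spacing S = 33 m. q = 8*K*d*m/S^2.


q = 8*K*d*m/S^2
q = 8*0.9*4*0.9/33^2
q = 25.9200 / 1089

0.0238 m/d


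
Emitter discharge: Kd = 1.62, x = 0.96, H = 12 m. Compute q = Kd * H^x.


q = Kd * H^x = 1.62 * 12^0.96 = 1.62 * 10.864606

17.6007 L/h


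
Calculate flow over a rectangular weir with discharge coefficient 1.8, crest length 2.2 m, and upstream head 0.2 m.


Q = C * L * H^(3/2) = 1.8 * 2.2 * 0.2^1.5 = 1.8 * 2.2 * 0.089443

0.3542 m^3/s


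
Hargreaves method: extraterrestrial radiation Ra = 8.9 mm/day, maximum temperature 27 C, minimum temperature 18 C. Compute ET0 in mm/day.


Tmean = (Tmax + Tmin)/2 = (27 + 18)/2 = 22.5
ET0 = 0.0023 * 8.9 * (22.5 + 17.8) * sqrt(27 - 18)
ET0 = 0.0023 * 8.9 * 40.3 * 3.000000

2.4748 mm/day


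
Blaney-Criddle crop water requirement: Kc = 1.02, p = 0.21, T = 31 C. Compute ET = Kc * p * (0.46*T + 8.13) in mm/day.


ET = Kc * p * (0.46*T + 8.13)
ET = 1.02 * 0.21 * (0.46*31 + 8.13)
ET = 1.02 * 0.21 * 22.3900

4.7959 mm/day


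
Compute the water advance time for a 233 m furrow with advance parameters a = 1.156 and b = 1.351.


t = (L/a)^(1/b)
t = (233/1.156)^(1/1.351)
t = 201.557093^(1/1.351)

50.7806 min


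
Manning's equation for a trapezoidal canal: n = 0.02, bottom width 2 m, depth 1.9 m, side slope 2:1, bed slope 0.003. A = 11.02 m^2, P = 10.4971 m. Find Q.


R = A/P = 11.02/10.4971 = 1.049814
Q = (1/0.02) * 11.02 * 1.049814^(2/3) * 0.003^0.5

31.1736 m^3/s


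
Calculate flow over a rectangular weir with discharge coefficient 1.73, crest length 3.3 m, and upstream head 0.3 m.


Q = C * L * H^(3/2) = 1.73 * 3.3 * 0.3^1.5 = 1.73 * 3.3 * 0.164317

0.9381 m^3/s


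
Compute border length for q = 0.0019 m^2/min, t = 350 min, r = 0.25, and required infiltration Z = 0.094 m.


L = q*t/((1+r)*Z)
L = 0.0019*350/((1+0.25)*0.094)
L = 0.665/0.1175

5.6596 m


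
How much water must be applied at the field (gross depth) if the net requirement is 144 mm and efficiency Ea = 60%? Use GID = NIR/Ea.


Ea = 60% = 0.6
GID = NIR / Ea = 144 / 0.6 = 240.0000 mm

240.0000 mm


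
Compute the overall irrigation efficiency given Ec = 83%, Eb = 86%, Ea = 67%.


Ec = 0.83, Eb = 0.86, Ea = 0.67
E = 0.83 * 0.86 * 0.67 * 100 = 47.8246%

47.8246 %


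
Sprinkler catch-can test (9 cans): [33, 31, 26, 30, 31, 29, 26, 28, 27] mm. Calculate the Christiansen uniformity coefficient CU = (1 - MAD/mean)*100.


mean = 29.000000 mm
MAD = 2.000000 mm
CU = (1 - 2.000000/29.000000)*100

93.1034 %


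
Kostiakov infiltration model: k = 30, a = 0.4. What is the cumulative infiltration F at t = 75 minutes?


F = k * t^a = 30 * 75^0.4
F = 30 * 5.623731

168.7119 mm


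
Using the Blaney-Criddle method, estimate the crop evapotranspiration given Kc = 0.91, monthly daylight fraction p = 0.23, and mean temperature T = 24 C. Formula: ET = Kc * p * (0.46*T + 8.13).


ET = Kc * p * (0.46*T + 8.13)
ET = 0.91 * 0.23 * (0.46*24 + 8.13)
ET = 0.91 * 0.23 * 19.1700

4.0123 mm/day


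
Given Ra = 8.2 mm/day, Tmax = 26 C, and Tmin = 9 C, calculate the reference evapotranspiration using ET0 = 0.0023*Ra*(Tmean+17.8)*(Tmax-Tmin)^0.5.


Tmean = (Tmax + Tmin)/2 = (26 + 9)/2 = 17.5
ET0 = 0.0023 * 8.2 * (17.5 + 17.8) * sqrt(26 - 9)
ET0 = 0.0023 * 8.2 * 35.3 * 4.123106

2.7450 mm/day


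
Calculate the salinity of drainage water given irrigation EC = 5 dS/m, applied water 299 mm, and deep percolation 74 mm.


EC_dw = EC_iw * D_iw / D_dw
EC_dw = 5 * 299 / 74
EC_dw = 1495 / 74

20.2027 dS/m


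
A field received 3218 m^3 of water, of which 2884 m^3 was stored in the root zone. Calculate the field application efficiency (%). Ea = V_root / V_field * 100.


Ea = V_root / V_field * 100 = 2884 / 3218 * 100 = 89.6209%

89.6209 %


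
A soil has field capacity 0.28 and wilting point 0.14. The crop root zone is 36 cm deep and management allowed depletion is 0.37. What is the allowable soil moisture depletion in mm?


SMD = (FC - PWP) * d * MAD * 10
SMD = (0.28 - 0.14) * 36 * 0.37 * 10
SMD = 0.1400 * 36 * 0.37 * 10

18.6480 mm


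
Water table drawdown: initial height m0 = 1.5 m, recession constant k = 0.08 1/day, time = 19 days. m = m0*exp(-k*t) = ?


m = m0 * exp(-k*t)
m = 1.5 * exp(-0.08 * 19)
m = 1.5 * exp(-1.5200)

0.3281 m


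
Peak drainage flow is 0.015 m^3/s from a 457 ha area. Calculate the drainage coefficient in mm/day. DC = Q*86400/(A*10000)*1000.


DC = Q * 86400 / (A * 10000) * 1000
DC = 0.015 * 86400 / (457 * 10000) * 1000
DC = 1296000.0000 / 4570000

0.2836 mm/day


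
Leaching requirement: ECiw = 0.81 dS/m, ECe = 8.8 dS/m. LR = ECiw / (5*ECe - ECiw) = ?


LR = ECiw / (5*ECe - ECiw)
LR = 0.81 / (5*8.8 - 0.81)
LR = 0.81 / 43.1900

0.0188


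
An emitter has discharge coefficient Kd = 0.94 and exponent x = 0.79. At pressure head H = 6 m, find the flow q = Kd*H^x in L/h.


q = Kd * H^x = 0.94 * 6^0.79 = 0.94 * 4.118504

3.8714 L/h


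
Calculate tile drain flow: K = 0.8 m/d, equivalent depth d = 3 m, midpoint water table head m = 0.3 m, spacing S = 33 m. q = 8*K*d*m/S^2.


q = 8*K*d*m/S^2
q = 8*0.8*3*0.3/33^2
q = 5.7600 / 1089

0.0053 m/d


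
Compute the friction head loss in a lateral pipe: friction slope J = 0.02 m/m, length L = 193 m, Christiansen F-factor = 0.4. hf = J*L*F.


hf = J * L * F = 0.02 * 193 * 0.4 = 1.5440 m

1.5440 m


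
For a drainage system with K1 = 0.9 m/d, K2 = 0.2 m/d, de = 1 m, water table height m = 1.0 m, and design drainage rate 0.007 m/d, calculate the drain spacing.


S^2 = 8*K2*de*m/q + 4*K1*m^2/q
S^2 = 8*0.2*1*1.0/0.007 + 4*0.9*1.0^2/0.007
S = sqrt(742.8571)

27.2554 m


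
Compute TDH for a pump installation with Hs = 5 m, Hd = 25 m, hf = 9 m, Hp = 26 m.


TDH = Hs + Hd + hf + Hp = 5 + 25 + 9 + 26 = 65

65 m


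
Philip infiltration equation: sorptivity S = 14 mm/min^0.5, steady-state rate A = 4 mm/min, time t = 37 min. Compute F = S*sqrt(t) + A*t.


F = S*sqrt(t) + A*t
F = 14*sqrt(37) + 4*37
F = 14*6.082763 + 148

233.1587 mm


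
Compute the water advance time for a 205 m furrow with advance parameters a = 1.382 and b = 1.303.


t = (L/a)^(1/b)
t = (205/1.382)^(1/1.303)
t = 148.335745^(1/1.303)

46.3814 min


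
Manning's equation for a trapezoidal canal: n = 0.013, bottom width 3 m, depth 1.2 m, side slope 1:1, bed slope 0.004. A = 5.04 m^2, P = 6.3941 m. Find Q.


R = A/P = 5.04/6.3941 = 0.788227
Q = (1/0.013) * 5.04 * 0.788227^(2/3) * 0.004^0.5

20.9227 m^3/s


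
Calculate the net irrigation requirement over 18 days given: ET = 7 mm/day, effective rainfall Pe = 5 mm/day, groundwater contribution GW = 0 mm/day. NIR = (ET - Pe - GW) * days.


Daily deficit = ET - Pe - GW = 7 - 5 - 0 = 2 mm/day
NIR = 2 * 18 = 36 mm

36.0000 mm


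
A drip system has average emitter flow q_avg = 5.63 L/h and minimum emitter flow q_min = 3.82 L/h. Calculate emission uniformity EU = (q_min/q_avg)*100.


EU = (q_min/q_avg)*100 = (3.82/5.63)*100 = 67.8508%

67.8508 %


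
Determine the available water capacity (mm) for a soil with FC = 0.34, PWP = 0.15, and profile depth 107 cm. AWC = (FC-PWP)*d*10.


AWC = (FC - PWP) * d * 10
AWC = (0.34 - 0.15) * 107 * 10
AWC = 0.1900 * 107 * 10

203.3000 mm


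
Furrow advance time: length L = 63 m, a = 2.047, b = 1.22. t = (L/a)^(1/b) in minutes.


t = (L/a)^(1/b)
t = (63/2.047)^(1/1.22)
t = 30.776746^(1/1.22)

16.5903 min


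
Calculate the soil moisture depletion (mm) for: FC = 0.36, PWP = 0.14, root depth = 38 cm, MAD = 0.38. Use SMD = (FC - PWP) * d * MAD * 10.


SMD = (FC - PWP) * d * MAD * 10
SMD = (0.36 - 0.14) * 38 * 0.38 * 10
SMD = 0.2200 * 38 * 0.38 * 10

31.7680 mm


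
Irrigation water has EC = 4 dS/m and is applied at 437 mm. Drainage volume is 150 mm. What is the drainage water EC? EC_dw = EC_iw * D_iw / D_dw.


EC_dw = EC_iw * D_iw / D_dw
EC_dw = 4 * 437 / 150
EC_dw = 1748 / 150

11.6533 dS/m


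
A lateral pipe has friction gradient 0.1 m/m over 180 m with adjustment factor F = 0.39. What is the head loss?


hf = J * L * F = 0.1 * 180 * 0.39 = 7.0200 m

7.0200 m


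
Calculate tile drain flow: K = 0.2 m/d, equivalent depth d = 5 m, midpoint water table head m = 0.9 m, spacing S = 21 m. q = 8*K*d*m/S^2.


q = 8*K*d*m/S^2
q = 8*0.2*5*0.9/21^2
q = 7.2000 / 441

0.0163 m/d


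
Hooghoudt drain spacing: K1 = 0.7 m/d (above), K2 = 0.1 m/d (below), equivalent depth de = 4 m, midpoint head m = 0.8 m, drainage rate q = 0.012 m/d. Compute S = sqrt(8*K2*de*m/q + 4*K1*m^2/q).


S^2 = 8*K2*de*m/q + 4*K1*m^2/q
S^2 = 8*0.1*4*0.8/0.012 + 4*0.7*0.8^2/0.012
S = sqrt(362.6667)

19.0438 m


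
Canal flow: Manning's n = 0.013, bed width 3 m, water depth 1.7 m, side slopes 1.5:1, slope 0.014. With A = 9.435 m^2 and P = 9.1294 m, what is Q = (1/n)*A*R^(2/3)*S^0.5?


R = A/P = 9.435/9.1294 = 1.033474
Q = (1/0.013) * 9.435 * 1.033474^(2/3) * 0.014^0.5

87.7800 m^3/s


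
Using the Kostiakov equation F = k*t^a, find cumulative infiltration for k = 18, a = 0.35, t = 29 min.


F = k * t^a = 18 * 29^0.35
F = 18 * 3.249670

58.4941 mm


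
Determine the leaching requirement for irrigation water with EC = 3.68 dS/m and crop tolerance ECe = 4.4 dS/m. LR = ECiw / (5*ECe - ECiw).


LR = ECiw / (5*ECe - ECiw)
LR = 3.68 / (5*4.4 - 3.68)
LR = 3.68 / 18.3200

0.2009


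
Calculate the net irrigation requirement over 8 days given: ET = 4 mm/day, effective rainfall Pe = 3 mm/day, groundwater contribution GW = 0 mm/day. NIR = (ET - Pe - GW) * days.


Daily deficit = ET - Pe - GW = 4 - 3 - 0 = 1 mm/day
NIR = 1 * 8 = 8 mm

8.0000 mm


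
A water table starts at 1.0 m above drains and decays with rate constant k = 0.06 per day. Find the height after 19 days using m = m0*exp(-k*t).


m = m0 * exp(-k*t)
m = 1.0 * exp(-0.06 * 19)
m = 1.0 * exp(-1.1400)

0.3198 m


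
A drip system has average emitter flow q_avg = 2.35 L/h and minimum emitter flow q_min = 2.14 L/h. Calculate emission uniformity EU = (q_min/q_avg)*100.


EU = (q_min/q_avg)*100 = (2.14/2.35)*100 = 91.0638%

91.0638 %


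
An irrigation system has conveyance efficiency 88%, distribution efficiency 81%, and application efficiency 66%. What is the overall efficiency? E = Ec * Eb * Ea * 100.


Ec = 0.88, Eb = 0.81, Ea = 0.66
E = 0.88 * 0.81 * 0.66 * 100 = 47.0448%

47.0448 %


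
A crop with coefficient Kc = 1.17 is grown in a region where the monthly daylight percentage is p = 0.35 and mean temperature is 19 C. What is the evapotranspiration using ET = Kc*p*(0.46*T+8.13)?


ET = Kc * p * (0.46*T + 8.13)
ET = 1.17 * 0.35 * (0.46*19 + 8.13)
ET = 1.17 * 0.35 * 16.8700

6.9083 mm/day


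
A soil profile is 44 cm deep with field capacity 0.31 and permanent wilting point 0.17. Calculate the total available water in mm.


AWC = (FC - PWP) * d * 10
AWC = (0.31 - 0.17) * 44 * 10
AWC = 0.1400 * 44 * 10

61.6000 mm


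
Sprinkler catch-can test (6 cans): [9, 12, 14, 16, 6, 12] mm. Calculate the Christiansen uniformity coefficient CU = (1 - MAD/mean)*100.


mean = 11.500000 mm
MAD = 2.666667 mm
CU = (1 - 2.666667/11.500000)*100

76.8116 %


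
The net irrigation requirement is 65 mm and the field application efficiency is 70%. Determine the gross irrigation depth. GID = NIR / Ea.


Ea = 70% = 0.7
GID = NIR / Ea = 65 / 0.7 = 92.8571 mm

92.8571 mm


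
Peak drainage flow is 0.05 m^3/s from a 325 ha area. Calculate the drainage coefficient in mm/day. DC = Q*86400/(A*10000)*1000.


DC = Q * 86400 / (A * 10000) * 1000
DC = 0.05 * 86400 / (325 * 10000) * 1000
DC = 4320000.0000 / 3250000

1.3292 mm/day


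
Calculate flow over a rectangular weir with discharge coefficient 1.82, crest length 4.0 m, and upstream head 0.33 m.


Q = C * L * H^(3/2) = 1.82 * 4.0 * 0.33^1.5 = 1.82 * 4.0 * 0.189571

1.3801 m^3/s


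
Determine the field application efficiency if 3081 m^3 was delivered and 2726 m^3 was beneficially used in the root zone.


Ea = V_root / V_field * 100 = 2726 / 3081 * 100 = 88.4778%

88.4778 %


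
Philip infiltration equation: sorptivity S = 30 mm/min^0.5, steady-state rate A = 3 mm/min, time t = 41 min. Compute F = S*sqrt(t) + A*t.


F = S*sqrt(t) + A*t
F = 30*sqrt(41) + 3*41
F = 30*6.403124 + 123

315.0937 mm


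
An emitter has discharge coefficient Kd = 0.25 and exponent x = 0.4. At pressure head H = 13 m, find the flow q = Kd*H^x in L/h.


q = Kd * H^x = 0.25 * 13^0.4 = 0.25 * 2.789827

0.6975 L/h


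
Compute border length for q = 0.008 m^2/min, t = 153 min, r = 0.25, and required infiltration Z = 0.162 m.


L = q*t/((1+r)*Z)
L = 0.008*153/((1+0.25)*0.162)
L = 1.224/0.2025

6.0444 m


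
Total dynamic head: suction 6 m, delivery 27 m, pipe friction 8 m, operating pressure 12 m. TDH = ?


TDH = Hs + Hd + hf + Hp = 6 + 27 + 8 + 12 = 53

53 m


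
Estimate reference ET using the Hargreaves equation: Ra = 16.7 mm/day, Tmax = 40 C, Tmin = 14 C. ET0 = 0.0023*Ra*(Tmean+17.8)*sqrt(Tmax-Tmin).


Tmean = (Tmax + Tmin)/2 = (40 + 14)/2 = 27.0
ET0 = 0.0023 * 16.7 * (27.0 + 17.8) * sqrt(40 - 14)
ET0 = 0.0023 * 16.7 * 44.8 * 5.099020

8.7742 mm/day


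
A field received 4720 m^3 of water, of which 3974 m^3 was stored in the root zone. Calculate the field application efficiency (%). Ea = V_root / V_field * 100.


Ea = V_root / V_field * 100 = 3974 / 4720 * 100 = 84.1949%

84.1949 %


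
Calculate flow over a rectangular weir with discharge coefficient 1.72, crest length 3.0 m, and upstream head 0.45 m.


Q = C * L * H^(3/2) = 1.72 * 3.0 * 0.45^1.5 = 1.72 * 3.0 * 0.301869

1.5576 m^3/s


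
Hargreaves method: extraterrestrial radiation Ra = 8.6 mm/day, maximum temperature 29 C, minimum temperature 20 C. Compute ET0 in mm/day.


Tmean = (Tmax + Tmin)/2 = (29 + 20)/2 = 24.5
ET0 = 0.0023 * 8.6 * (24.5 + 17.8) * sqrt(29 - 20)
ET0 = 0.0023 * 8.6 * 42.3 * 3.000000

2.5101 mm/day


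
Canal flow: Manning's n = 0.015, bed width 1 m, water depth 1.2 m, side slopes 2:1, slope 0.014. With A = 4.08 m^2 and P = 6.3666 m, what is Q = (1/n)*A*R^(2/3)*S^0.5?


R = A/P = 4.08/6.3666 = 0.640844
Q = (1/0.015) * 4.08 * 0.640844^(2/3) * 0.014^0.5

23.9222 m^3/s


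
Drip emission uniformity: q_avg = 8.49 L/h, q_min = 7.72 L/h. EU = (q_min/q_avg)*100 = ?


EU = (q_min/q_avg)*100 = (7.72/8.49)*100 = 90.9305%

90.9305 %


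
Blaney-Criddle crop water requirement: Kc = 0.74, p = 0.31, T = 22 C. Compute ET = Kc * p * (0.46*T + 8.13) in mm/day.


ET = Kc * p * (0.46*T + 8.13)
ET = 0.74 * 0.31 * (0.46*22 + 8.13)
ET = 0.74 * 0.31 * 18.2500

4.1865 mm/day


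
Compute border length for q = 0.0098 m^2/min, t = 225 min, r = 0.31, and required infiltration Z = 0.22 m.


L = q*t/((1+r)*Z)
L = 0.0098*225/((1+0.31)*0.22)
L = 2.205/0.2882

7.6509 m


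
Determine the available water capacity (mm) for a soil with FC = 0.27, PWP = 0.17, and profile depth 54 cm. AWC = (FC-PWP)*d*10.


AWC = (FC - PWP) * d * 10
AWC = (0.27 - 0.17) * 54 * 10
AWC = 0.1000 * 54 * 10

54.0000 mm


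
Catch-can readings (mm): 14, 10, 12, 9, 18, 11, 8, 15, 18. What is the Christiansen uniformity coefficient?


mean = 12.777778 mm
MAD = 3.086420 mm
CU = (1 - 3.086420/12.777778)*100

75.8454 %


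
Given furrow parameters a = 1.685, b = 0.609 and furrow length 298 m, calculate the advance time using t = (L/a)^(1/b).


t = (L/a)^(1/b)
t = (298/1.685)^(1/0.609)
t = 176.854599^(1/0.609)

4905.3190 min


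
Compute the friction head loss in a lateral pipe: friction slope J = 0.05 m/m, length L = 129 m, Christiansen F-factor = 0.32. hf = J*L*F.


hf = J * L * F = 0.05 * 129 * 0.32 = 2.0640 m

2.0640 m


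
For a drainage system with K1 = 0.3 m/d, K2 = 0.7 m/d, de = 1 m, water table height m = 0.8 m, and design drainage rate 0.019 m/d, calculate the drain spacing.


S^2 = 8*K2*de*m/q + 4*K1*m^2/q
S^2 = 8*0.7*1*0.8/0.019 + 4*0.3*0.8^2/0.019
S = sqrt(276.2105)

16.6196 m


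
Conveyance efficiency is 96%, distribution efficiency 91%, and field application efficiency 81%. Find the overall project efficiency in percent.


Ec = 0.96, Eb = 0.91, Ea = 0.81
E = 0.96 * 0.91 * 0.81 * 100 = 70.7616%

70.7616 %


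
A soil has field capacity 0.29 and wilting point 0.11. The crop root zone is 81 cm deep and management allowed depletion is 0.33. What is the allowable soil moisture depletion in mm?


SMD = (FC - PWP) * d * MAD * 10
SMD = (0.29 - 0.11) * 81 * 0.33 * 10
SMD = 0.1800 * 81 * 0.33 * 10

48.1140 mm


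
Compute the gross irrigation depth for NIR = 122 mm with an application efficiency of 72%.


Ea = 72% = 0.72
GID = NIR / Ea = 122 / 0.72 = 169.4444 mm

169.4444 mm


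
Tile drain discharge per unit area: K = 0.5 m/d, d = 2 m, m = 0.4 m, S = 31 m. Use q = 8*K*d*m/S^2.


q = 8*K*d*m/S^2
q = 8*0.5*2*0.4/31^2
q = 3.2000 / 961

0.0033 m/d


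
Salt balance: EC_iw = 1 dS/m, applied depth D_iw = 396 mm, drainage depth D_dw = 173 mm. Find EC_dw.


EC_dw = EC_iw * D_iw / D_dw
EC_dw = 1 * 396 / 173
EC_dw = 396 / 173

2.2890 dS/m


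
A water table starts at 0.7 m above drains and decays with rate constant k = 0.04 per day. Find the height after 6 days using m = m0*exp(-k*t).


m = m0 * exp(-k*t)
m = 0.7 * exp(-0.04 * 6)
m = 0.7 * exp(-0.2400)

0.5506 m


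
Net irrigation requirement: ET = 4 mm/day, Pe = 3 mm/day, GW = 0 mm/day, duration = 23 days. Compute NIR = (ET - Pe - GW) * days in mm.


Daily deficit = ET - Pe - GW = 4 - 3 - 0 = 1 mm/day
NIR = 1 * 23 = 23 mm

23.0000 mm


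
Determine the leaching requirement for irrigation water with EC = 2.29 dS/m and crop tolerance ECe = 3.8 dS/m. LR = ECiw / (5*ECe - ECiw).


LR = ECiw / (5*ECe - ECiw)
LR = 2.29 / (5*3.8 - 2.29)
LR = 2.29 / 16.7100

0.1370


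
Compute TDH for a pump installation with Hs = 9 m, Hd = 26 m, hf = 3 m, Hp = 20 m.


TDH = Hs + Hd + hf + Hp = 9 + 26 + 3 + 20 = 58

58 m


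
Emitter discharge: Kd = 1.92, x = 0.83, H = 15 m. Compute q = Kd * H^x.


q = Kd * H^x = 1.92 * 15^0.83 = 1.92 * 9.465766

18.1743 L/h


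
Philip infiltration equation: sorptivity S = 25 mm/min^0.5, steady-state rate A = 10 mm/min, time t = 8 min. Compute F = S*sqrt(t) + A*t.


F = S*sqrt(t) + A*t
F = 25*sqrt(8) + 10*8
F = 25*2.828427 + 80

150.7107 mm


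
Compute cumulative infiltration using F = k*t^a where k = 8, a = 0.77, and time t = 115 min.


F = k * t^a = 8 * 115^0.77
F = 8 * 38.613337

308.9067 mm


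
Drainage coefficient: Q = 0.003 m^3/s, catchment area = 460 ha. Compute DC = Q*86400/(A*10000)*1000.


DC = Q * 86400 / (A * 10000) * 1000
DC = 0.003 * 86400 / (460 * 10000) * 1000
DC = 259200.0000 / 4600000

0.0563 mm/day


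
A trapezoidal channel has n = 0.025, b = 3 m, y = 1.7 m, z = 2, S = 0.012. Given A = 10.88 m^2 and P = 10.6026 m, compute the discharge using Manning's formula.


R = A/P = 10.88/10.6026 = 1.026163
Q = (1/0.025) * 10.88 * 1.026163^(2/3) * 0.012^0.5

48.5017 m^3/s


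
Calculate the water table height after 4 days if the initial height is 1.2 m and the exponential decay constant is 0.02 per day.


m = m0 * exp(-k*t)
m = 1.2 * exp(-0.02 * 4)
m = 1.2 * exp(-0.0800)

1.1077 m


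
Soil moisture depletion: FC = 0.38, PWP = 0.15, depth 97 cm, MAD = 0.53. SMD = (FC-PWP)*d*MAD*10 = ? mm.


SMD = (FC - PWP) * d * MAD * 10
SMD = (0.38 - 0.15) * 97 * 0.53 * 10
SMD = 0.2300 * 97 * 0.53 * 10

118.2430 mm


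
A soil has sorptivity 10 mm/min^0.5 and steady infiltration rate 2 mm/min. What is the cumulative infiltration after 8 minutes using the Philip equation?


F = S*sqrt(t) + A*t
F = 10*sqrt(8) + 2*8
F = 10*2.828427 + 16

44.2843 mm


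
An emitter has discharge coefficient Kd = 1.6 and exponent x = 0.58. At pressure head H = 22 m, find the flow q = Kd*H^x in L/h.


q = Kd * H^x = 1.6 * 22^0.58 = 1.6 * 6.006274

9.6100 L/h


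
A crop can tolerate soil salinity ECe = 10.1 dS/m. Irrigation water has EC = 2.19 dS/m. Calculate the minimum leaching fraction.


LR = ECiw / (5*ECe - ECiw)
LR = 2.19 / (5*10.1 - 2.19)
LR = 2.19 / 48.3100

0.0453


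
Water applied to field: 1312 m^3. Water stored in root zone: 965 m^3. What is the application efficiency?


Ea = V_root / V_field * 100 = 965 / 1312 * 100 = 73.5518%

73.5518 %


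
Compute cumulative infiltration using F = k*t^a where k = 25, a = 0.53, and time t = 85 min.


F = k * t^a = 25 * 85^0.53
F = 25 * 10.533969

263.3492 mm


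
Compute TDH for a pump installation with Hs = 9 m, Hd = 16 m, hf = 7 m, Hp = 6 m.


TDH = Hs + Hd + hf + Hp = 9 + 16 + 7 + 6 = 38

38 m


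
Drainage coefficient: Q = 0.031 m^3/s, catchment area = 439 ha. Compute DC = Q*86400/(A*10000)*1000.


DC = Q * 86400 / (A * 10000) * 1000
DC = 0.031 * 86400 / (439 * 10000) * 1000
DC = 2678400.0000 / 4390000

0.6101 mm/day


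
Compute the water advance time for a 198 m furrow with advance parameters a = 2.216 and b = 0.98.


t = (L/a)^(1/b)
t = (198/2.216)^(1/0.98)
t = 89.350181^(1/0.98)

97.9295 min


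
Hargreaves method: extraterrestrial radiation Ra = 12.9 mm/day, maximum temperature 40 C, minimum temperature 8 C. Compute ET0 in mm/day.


Tmean = (Tmax + Tmin)/2 = (40 + 8)/2 = 24.0
ET0 = 0.0023 * 12.9 * (24.0 + 17.8) * sqrt(40 - 8)
ET0 = 0.0023 * 12.9 * 41.8 * 5.656854

7.0157 mm/day


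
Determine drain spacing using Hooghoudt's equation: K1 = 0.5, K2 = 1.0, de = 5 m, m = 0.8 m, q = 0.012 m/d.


S^2 = 8*K2*de*m/q + 4*K1*m^2/q
S^2 = 8*1.0*5*0.8/0.012 + 4*0.5*0.8^2/0.012
S = sqrt(2773.3333)

52.6624 m


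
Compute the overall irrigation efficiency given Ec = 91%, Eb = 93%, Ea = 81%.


Ec = 0.91, Eb = 0.93, Ea = 0.81
E = 0.91 * 0.93 * 0.81 * 100 = 68.5503%

68.5503 %


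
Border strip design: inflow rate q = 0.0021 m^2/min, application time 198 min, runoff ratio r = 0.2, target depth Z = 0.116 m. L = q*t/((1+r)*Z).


L = q*t/((1+r)*Z)
L = 0.0021*198/((1+0.2)*0.116)
L = 0.4158/0.1392

2.9871 m


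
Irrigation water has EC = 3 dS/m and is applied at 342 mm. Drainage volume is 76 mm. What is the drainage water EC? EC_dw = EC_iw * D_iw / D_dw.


EC_dw = EC_iw * D_iw / D_dw
EC_dw = 3 * 342 / 76
EC_dw = 1026 / 76

13.5000 dS/m


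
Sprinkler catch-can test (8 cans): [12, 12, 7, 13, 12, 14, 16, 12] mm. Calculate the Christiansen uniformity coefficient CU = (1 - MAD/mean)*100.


mean = 12.250000 mm
MAD = 1.562500 mm
CU = (1 - 1.562500/12.250000)*100

87.2449 %


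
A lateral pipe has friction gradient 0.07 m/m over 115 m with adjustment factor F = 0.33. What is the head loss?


hf = J * L * F = 0.07 * 115 * 0.33 = 2.6565 m

2.6565 m


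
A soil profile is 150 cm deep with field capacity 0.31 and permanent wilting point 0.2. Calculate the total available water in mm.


AWC = (FC - PWP) * d * 10
AWC = (0.31 - 0.2) * 150 * 10
AWC = 0.1100 * 150 * 10

165.0000 mm


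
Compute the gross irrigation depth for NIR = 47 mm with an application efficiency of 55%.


Ea = 55% = 0.55
GID = NIR / Ea = 47 / 0.55 = 85.4545 mm

85.4545 mm


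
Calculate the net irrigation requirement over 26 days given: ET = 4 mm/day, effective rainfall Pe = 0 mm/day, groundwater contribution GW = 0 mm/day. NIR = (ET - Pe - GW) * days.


Daily deficit = ET - Pe - GW = 4 - 0 - 0 = 4 mm/day
NIR = 4 * 26 = 104 mm

104.0000 mm


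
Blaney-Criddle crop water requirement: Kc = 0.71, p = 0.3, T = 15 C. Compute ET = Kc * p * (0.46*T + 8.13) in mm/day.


ET = Kc * p * (0.46*T + 8.13)
ET = 0.71 * 0.3 * (0.46*15 + 8.13)
ET = 0.71 * 0.3 * 15.0300

3.2014 mm/day


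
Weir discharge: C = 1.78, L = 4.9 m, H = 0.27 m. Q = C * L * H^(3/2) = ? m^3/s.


Q = C * L * H^(3/2) = 1.78 * 4.9 * 0.27^1.5 = 1.78 * 4.9 * 0.140296

1.2237 m^3/s


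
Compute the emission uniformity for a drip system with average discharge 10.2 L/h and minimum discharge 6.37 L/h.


EU = (q_min/q_avg)*100 = (6.37/10.2)*100 = 62.4510%

62.4510 %


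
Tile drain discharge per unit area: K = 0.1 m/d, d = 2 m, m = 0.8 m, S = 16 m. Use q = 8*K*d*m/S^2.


q = 8*K*d*m/S^2
q = 8*0.1*2*0.8/16^2
q = 1.2800 / 256

0.0050 m/d


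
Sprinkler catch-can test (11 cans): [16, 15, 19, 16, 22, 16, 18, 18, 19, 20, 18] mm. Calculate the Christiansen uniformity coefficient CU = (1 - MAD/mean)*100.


mean = 17.909091 mm
MAD = 1.570248 mm
CU = (1 - 1.570248/17.909091)*100

91.2321 %


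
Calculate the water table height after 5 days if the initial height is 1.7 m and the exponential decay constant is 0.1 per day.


m = m0 * exp(-k*t)
m = 1.7 * exp(-0.1 * 5)
m = 1.7 * exp(-0.5000)

1.0311 m


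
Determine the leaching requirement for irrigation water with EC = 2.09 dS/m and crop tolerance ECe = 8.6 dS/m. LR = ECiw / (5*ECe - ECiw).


LR = ECiw / (5*ECe - ECiw)
LR = 2.09 / (5*8.6 - 2.09)
LR = 2.09 / 40.9100

0.0511


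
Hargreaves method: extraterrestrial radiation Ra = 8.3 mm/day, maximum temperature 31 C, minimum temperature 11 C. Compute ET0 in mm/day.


Tmean = (Tmax + Tmin)/2 = (31 + 11)/2 = 21.0
ET0 = 0.0023 * 8.3 * (21.0 + 17.8) * sqrt(31 - 11)
ET0 = 0.0023 * 8.3 * 38.8 * 4.472136

3.3125 mm/day


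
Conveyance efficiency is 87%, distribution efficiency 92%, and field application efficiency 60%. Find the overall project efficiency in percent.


Ec = 0.87, Eb = 0.92, Ea = 0.6
E = 0.87 * 0.92 * 0.6 * 100 = 48.0240%

48.0240 %


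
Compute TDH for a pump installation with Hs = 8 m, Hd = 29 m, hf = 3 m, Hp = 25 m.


TDH = Hs + Hd + hf + Hp = 8 + 29 + 3 + 25 = 65

65 m


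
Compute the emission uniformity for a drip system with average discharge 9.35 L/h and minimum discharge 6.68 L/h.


EU = (q_min/q_avg)*100 = (6.68/9.35)*100 = 71.4439%

71.4439 %


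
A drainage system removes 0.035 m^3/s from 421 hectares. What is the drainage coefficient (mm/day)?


DC = Q * 86400 / (A * 10000) * 1000
DC = 0.035 * 86400 / (421 * 10000) * 1000
DC = 3024000.0000 / 4210000

0.7183 mm/day


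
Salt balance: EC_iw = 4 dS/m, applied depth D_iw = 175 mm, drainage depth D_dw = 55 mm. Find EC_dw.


EC_dw = EC_iw * D_iw / D_dw
EC_dw = 4 * 175 / 55
EC_dw = 700 / 55

12.7273 dS/m


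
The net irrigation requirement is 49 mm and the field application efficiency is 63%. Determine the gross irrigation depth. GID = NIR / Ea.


Ea = 63% = 0.63
GID = NIR / Ea = 49 / 0.63 = 77.7778 mm

77.7778 mm


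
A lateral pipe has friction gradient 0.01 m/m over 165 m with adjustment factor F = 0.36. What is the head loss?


hf = J * L * F = 0.01 * 165 * 0.36 = 0.5940 m

0.5940 m


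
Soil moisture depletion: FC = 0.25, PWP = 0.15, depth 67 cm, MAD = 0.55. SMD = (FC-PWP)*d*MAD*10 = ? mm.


SMD = (FC - PWP) * d * MAD * 10
SMD = (0.25 - 0.15) * 67 * 0.55 * 10
SMD = 0.1000 * 67 * 0.55 * 10

36.8500 mm


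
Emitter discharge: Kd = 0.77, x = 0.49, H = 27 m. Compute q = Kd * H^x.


q = Kd * H^x = 0.77 * 27^0.49 = 0.77 * 5.027687

3.8713 L/h


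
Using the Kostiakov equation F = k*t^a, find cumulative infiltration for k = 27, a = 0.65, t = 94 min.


F = k * t^a = 27 * 94^0.65
F = 27 * 19.166072

517.4839 mm


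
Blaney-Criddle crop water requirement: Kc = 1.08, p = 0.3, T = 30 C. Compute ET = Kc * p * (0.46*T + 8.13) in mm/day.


ET = Kc * p * (0.46*T + 8.13)
ET = 1.08 * 0.3 * (0.46*30 + 8.13)
ET = 1.08 * 0.3 * 21.9300

7.1053 mm/day


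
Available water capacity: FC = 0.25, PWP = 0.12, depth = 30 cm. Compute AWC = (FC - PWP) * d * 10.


AWC = (FC - PWP) * d * 10
AWC = (0.25 - 0.12) * 30 * 10
AWC = 0.1300 * 30 * 10

39.0000 mm


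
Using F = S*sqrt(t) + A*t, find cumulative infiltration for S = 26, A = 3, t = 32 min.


F = S*sqrt(t) + A*t
F = 26*sqrt(32) + 3*32
F = 26*5.656854 + 96

243.0782 mm


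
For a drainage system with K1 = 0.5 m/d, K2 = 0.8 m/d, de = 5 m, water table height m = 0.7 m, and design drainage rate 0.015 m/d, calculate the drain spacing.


S^2 = 8*K2*de*m/q + 4*K1*m^2/q
S^2 = 8*0.8*5*0.7/0.015 + 4*0.5*0.7^2/0.015
S = sqrt(1558.6667)

39.4800 m


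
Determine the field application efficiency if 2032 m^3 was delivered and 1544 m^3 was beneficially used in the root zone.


Ea = V_root / V_field * 100 = 1544 / 2032 * 100 = 75.9843%

75.9843 %


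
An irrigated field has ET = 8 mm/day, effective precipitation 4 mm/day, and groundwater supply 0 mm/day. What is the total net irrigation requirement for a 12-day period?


Daily deficit = ET - Pe - GW = 8 - 4 - 0 = 4 mm/day
NIR = 4 * 12 = 48 mm

48.0000 mm


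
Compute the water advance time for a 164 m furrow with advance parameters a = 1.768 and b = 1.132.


t = (L/a)^(1/b)
t = (164/1.768)^(1/1.132)
t = 92.760181^(1/1.132)

54.6955 min


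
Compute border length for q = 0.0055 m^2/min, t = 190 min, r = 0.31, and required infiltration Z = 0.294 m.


L = q*t/((1+r)*Z)
L = 0.0055*190/((1+0.31)*0.294)
L = 1.045/0.38514

2.7133 m


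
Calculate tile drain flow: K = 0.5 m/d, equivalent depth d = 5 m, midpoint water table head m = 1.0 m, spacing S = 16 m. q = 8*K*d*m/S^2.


q = 8*K*d*m/S^2
q = 8*0.5*5*1.0/16^2
q = 20.0000 / 256

0.0781 m/d


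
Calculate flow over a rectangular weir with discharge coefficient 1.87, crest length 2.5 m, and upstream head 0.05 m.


Q = C * L * H^(3/2) = 1.87 * 2.5 * 0.05^1.5 = 1.87 * 2.5 * 0.011180

0.0523 m^3/s


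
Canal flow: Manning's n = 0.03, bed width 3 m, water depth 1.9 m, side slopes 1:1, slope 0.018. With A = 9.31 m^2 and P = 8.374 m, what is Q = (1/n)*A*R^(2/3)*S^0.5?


R = A/P = 9.31/8.374 = 1.111775
Q = (1/0.03) * 9.31 * 1.111775^(2/3) * 0.018^0.5

44.6830 m^3/s


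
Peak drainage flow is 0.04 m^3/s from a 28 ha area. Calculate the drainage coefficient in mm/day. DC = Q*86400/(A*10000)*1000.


DC = Q * 86400 / (A * 10000) * 1000
DC = 0.04 * 86400 / (28 * 10000) * 1000
DC = 3456000.0000 / 280000

12.3429 mm/day


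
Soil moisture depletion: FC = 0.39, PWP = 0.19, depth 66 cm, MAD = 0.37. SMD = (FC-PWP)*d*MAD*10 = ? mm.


SMD = (FC - PWP) * d * MAD * 10
SMD = (0.39 - 0.19) * 66 * 0.37 * 10
SMD = 0.2000 * 66 * 0.37 * 10

48.8400 mm


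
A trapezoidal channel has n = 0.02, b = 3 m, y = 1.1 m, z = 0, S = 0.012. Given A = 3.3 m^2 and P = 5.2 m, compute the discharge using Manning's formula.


R = A/P = 3.3/5.2 = 0.634615
Q = (1/0.02) * 3.3 * 0.634615^(2/3) * 0.012^0.5

13.3480 m^3/s


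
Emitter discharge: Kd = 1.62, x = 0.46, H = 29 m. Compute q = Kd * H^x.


q = Kd * H^x = 1.62 * 29^0.46 = 1.62 * 4.706554

7.6246 L/h


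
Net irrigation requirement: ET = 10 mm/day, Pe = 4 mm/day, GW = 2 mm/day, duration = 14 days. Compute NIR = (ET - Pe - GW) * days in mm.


Daily deficit = ET - Pe - GW = 10 - 4 - 2 = 4 mm/day
NIR = 4 * 14 = 56 mm

56.0000 mm


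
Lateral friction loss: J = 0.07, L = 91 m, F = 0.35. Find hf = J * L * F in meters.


hf = J * L * F = 0.07 * 91 * 0.35 = 2.2295 m

2.2295 m


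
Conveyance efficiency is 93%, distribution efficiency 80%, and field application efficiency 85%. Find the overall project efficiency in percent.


Ec = 0.93, Eb = 0.8, Ea = 0.85
E = 0.93 * 0.8 * 0.85 * 100 = 63.2400%

63.2400 %


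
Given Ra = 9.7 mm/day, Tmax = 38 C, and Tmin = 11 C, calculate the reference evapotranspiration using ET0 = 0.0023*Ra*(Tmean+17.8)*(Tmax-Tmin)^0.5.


Tmean = (Tmax + Tmin)/2 = (38 + 11)/2 = 24.5
ET0 = 0.0023 * 9.7 * (24.5 + 17.8) * sqrt(38 - 11)
ET0 = 0.0023 * 9.7 * 42.3 * 5.196152

4.9037 mm/day


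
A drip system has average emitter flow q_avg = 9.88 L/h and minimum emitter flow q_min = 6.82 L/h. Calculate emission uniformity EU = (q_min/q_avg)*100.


EU = (q_min/q_avg)*100 = (6.82/9.88)*100 = 69.0283%

69.0283 %


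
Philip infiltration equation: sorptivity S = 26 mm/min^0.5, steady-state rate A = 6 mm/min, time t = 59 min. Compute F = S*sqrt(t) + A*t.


F = S*sqrt(t) + A*t
F = 26*sqrt(59) + 6*59
F = 26*7.681146 + 354

553.7098 mm


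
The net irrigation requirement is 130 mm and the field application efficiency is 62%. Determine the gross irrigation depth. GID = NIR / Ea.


Ea = 62% = 0.62
GID = NIR / Ea = 130 / 0.62 = 209.6774 mm

209.6774 mm


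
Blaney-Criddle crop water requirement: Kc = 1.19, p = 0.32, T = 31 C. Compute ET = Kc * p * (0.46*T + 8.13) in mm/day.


ET = Kc * p * (0.46*T + 8.13)
ET = 1.19 * 0.32 * (0.46*31 + 8.13)
ET = 1.19 * 0.32 * 22.3900

8.5261 mm/day


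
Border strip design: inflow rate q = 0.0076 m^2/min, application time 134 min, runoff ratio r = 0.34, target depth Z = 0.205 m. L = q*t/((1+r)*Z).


L = q*t/((1+r)*Z)
L = 0.0076*134/((1+0.34)*0.205)
L = 1.0184/0.2747

3.7073 m
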